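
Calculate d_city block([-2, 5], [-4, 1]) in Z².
6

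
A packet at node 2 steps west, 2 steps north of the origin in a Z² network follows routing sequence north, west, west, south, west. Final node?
(-5, 2)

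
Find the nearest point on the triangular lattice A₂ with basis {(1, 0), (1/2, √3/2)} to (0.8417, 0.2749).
(1, 0)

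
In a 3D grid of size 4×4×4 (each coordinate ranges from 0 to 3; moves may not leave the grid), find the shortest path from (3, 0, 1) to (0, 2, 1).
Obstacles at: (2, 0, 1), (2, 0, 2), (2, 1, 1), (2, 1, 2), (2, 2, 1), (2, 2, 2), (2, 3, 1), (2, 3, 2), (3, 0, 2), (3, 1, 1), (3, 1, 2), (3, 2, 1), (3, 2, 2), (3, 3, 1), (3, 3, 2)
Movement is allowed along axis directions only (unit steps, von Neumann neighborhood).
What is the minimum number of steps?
7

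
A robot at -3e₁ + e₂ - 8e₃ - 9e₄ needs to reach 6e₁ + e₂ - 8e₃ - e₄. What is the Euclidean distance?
12.0416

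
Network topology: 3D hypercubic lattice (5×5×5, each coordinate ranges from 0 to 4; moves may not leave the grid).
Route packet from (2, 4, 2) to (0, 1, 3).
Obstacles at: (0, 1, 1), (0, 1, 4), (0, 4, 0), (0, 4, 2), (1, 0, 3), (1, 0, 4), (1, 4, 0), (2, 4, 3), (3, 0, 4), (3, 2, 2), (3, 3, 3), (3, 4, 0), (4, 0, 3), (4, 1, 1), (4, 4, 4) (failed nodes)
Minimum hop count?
6
(one shortest path: (2, 4, 2) → (1, 4, 2) → (1, 3, 2) → (0, 3, 2) → (0, 2, 2) → (0, 1, 2) → (0, 1, 3))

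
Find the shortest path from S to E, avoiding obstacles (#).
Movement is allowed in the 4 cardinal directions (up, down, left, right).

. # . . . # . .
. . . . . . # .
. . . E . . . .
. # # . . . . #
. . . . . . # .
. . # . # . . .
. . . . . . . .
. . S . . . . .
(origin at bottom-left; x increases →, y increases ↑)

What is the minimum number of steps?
6
(one shortest path: (2, 0) → (3, 0) → (3, 1) → (3, 2) → (3, 3) → (3, 4) → (3, 5))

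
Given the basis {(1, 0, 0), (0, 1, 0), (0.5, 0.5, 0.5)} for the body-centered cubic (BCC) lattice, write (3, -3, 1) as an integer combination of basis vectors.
2b₁ - 4b₂ + 2b₃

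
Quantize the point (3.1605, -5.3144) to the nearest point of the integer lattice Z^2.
(3, -5)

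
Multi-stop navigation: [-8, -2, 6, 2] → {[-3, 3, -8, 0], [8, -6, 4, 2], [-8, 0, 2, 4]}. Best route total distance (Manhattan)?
64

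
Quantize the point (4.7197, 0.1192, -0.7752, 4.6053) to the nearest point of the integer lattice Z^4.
(5, 0, -1, 5)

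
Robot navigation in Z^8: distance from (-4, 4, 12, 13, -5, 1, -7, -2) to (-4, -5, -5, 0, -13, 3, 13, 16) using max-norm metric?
20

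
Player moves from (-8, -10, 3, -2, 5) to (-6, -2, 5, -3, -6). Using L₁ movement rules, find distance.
24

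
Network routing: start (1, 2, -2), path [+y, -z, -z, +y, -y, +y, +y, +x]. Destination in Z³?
(2, 5, -4)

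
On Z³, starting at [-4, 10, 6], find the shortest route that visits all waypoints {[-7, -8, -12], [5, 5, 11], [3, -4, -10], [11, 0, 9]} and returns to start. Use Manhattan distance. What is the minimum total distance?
118
(one optimal route: (-4, 10, 6) → (-7, -8, -12) → (3, -4, -10) → (11, 0, 9) → (5, 5, 11) → (-4, 10, 6))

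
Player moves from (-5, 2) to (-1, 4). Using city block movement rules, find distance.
6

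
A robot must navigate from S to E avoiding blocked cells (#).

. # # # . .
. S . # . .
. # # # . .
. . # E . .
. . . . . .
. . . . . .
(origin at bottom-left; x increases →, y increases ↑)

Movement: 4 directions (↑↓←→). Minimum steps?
8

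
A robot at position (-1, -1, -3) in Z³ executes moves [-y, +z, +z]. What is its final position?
(-1, -2, -1)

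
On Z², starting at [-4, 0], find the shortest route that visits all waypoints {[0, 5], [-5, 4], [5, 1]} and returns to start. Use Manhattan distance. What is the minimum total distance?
30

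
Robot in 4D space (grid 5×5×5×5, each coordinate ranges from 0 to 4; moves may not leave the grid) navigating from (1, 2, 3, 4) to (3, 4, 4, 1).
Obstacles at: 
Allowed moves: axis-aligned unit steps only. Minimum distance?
8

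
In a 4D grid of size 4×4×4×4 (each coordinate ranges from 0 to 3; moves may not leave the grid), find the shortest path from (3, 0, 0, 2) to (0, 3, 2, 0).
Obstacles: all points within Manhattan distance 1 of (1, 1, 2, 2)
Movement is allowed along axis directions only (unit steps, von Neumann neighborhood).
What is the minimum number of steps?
10
(one shortest path: (3, 0, 0, 2) → (2, 0, 0, 2) → (1, 0, 0, 2) → (0, 0, 0, 2) → (0, 1, 0, 2) → (0, 2, 0, 2) → (0, 3, 0, 2) → (0, 3, 1, 2) → (0, 3, 2, 2) → (0, 3, 2, 1) → (0, 3, 2, 0))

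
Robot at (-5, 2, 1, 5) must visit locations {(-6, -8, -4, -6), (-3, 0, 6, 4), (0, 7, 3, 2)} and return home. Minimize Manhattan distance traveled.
88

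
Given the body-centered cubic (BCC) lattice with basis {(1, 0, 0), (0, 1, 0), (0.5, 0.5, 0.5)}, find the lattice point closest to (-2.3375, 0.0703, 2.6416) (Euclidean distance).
(-2.5, 0.5, 2.5)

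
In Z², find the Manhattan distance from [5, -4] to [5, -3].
1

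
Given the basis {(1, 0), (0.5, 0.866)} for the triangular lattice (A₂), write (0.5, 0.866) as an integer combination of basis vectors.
b₂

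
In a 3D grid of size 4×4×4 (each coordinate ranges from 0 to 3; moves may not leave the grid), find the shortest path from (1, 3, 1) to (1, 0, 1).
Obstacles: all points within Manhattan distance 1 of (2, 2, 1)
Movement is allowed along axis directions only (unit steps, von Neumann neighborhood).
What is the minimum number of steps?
5
(one shortest path: (1, 3, 1) → (0, 3, 1) → (0, 2, 1) → (0, 1, 1) → (1, 1, 1) → (1, 0, 1))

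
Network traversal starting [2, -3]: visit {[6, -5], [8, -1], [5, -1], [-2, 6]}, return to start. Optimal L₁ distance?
42
(one optimal route: (2, -3) → (6, -5) → (8, -1) → (5, -1) → (-2, 6) → (2, -3))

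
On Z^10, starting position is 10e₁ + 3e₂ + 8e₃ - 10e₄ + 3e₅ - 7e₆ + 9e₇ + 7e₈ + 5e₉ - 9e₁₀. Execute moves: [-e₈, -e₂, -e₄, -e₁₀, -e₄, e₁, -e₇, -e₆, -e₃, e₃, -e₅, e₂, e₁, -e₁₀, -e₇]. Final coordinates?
(12, 3, 8, -12, 2, -8, 7, 6, 5, -11)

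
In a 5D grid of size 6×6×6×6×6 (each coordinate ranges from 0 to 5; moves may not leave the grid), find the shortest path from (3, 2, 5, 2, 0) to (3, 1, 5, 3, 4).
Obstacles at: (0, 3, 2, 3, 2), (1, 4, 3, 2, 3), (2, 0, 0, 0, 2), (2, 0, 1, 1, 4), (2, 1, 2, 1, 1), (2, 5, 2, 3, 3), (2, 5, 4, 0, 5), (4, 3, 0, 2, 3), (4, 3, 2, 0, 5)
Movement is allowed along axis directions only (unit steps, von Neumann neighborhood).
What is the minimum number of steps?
6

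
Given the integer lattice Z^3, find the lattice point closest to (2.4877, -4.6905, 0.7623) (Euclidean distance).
(2, -5, 1)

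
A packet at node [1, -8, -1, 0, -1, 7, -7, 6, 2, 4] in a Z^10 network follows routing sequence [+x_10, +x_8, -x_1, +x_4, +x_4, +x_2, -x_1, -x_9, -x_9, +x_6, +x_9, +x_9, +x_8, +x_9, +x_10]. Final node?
(-1, -7, -1, 2, -1, 8, -7, 8, 3, 6)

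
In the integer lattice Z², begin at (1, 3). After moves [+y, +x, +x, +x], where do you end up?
(4, 4)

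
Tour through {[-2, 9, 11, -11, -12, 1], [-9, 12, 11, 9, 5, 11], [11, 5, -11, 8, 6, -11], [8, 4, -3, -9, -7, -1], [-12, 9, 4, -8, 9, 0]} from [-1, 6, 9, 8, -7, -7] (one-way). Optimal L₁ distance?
224
(one optimal route: (-1, 6, 9, 8, -7, -7) → (-9, 12, 11, 9, 5, 11) → (-12, 9, 4, -8, 9, 0) → (-2, 9, 11, -11, -12, 1) → (8, 4, -3, -9, -7, -1) → (11, 5, -11, 8, 6, -11))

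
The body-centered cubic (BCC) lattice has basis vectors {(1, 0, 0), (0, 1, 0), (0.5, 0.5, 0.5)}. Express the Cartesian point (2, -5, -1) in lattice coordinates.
3b₁ - 4b₂ - 2b₃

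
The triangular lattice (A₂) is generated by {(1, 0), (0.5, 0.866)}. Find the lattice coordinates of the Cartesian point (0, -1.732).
b₁ - 2b₂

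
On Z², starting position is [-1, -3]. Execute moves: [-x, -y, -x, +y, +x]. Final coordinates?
(-2, -3)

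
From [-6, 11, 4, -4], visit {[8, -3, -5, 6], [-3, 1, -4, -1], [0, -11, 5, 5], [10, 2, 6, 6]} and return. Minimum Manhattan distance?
128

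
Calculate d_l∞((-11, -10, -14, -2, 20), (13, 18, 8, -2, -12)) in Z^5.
32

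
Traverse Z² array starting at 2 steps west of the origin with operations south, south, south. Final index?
(-2, -3)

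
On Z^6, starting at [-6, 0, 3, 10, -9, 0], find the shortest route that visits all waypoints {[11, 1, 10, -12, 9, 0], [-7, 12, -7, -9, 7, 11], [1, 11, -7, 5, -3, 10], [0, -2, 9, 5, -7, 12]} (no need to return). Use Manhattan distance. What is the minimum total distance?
165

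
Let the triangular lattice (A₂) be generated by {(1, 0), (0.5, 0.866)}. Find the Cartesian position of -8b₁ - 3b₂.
(-9.5, -2.598)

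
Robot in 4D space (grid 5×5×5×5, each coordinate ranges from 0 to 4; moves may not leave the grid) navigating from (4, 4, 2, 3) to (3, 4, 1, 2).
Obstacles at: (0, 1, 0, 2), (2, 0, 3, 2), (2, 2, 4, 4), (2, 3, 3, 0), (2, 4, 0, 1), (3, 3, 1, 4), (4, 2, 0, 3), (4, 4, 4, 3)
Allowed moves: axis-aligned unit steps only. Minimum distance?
3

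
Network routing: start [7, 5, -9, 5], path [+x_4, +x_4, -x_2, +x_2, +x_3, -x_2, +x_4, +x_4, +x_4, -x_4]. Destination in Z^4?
(7, 4, -8, 9)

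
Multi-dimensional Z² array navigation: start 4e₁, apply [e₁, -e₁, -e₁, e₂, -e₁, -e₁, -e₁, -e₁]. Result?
(-1, 1)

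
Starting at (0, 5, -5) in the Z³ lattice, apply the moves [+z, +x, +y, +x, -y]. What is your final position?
(2, 5, -4)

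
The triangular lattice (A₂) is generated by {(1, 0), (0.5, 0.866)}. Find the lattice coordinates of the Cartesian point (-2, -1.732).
-b₁ - 2b₂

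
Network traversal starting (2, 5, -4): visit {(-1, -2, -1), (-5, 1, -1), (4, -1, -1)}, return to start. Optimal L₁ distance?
38
(one optimal route: (2, 5, -4) → (-5, 1, -1) → (-1, -2, -1) → (4, -1, -1) → (2, 5, -4))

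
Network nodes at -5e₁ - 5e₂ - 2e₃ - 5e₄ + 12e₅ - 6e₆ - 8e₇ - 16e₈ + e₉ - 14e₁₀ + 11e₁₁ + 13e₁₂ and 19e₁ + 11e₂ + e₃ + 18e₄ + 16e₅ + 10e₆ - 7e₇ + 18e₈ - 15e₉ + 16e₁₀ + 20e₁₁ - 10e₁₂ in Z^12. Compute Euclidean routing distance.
67.5648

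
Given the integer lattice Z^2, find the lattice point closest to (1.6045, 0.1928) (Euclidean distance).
(2, 0)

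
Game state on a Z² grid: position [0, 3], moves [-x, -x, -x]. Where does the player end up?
(-3, 3)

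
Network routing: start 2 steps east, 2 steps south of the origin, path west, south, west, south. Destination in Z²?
(0, -4)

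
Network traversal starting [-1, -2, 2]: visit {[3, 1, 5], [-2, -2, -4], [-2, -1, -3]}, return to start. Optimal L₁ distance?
34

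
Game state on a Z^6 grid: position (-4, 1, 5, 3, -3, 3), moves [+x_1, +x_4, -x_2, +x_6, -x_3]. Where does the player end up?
(-3, 0, 4, 4, -3, 4)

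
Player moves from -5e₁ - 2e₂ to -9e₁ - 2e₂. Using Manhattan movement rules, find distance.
4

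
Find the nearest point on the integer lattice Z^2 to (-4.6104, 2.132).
(-5, 2)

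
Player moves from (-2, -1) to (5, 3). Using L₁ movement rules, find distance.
11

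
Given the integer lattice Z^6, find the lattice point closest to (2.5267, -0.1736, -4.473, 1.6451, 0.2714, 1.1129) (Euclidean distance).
(3, 0, -4, 2, 0, 1)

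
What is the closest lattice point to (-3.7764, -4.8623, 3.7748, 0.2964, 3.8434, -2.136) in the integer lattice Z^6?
(-4, -5, 4, 0, 4, -2)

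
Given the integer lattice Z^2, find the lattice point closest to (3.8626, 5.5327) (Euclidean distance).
(4, 6)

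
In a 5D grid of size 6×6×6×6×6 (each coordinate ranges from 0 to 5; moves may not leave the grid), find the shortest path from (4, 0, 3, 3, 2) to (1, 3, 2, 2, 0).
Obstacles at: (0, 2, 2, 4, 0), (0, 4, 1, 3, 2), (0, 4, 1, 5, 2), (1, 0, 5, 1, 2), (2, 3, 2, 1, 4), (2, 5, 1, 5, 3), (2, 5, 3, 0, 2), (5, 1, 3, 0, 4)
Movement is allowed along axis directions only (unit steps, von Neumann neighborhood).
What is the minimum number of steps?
10
(one shortest path: (4, 0, 3, 3, 2) → (3, 0, 3, 3, 2) → (2, 0, 3, 3, 2) → (1, 0, 3, 3, 2) → (1, 1, 3, 3, 2) → (1, 2, 3, 3, 2) → (1, 3, 3, 3, 2) → (1, 3, 2, 3, 2) → (1, 3, 2, 2, 2) → (1, 3, 2, 2, 1) → (1, 3, 2, 2, 0))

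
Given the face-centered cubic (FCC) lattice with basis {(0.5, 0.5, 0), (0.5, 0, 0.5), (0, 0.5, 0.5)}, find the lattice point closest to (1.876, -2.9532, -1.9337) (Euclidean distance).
(2, -3, -2)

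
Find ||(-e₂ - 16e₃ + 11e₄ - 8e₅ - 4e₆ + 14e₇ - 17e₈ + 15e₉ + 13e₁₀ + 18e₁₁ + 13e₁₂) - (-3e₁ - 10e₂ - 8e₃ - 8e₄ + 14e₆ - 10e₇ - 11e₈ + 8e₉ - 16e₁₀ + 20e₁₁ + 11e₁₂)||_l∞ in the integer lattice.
29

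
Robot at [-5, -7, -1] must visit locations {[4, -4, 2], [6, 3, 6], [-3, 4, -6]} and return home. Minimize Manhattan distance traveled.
68
(one optimal route: (-5, -7, -1) → (4, -4, 2) → (6, 3, 6) → (-3, 4, -6) → (-5, -7, -1))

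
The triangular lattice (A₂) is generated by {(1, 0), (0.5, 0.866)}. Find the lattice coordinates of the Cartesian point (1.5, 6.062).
-2b₁ + 7b₂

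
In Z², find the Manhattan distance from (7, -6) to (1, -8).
8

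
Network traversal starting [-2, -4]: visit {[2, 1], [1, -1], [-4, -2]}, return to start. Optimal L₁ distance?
22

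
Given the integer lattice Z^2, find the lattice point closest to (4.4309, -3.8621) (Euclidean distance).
(4, -4)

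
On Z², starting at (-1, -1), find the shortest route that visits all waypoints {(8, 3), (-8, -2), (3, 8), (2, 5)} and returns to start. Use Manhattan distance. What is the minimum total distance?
52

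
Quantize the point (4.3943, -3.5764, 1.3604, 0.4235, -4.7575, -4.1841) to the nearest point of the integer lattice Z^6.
(4, -4, 1, 0, -5, -4)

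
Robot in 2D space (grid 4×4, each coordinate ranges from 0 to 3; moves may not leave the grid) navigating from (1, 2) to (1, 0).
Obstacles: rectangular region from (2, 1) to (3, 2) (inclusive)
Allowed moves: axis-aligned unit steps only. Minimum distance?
2
(one shortest path: (1, 2) → (1, 1) → (1, 0))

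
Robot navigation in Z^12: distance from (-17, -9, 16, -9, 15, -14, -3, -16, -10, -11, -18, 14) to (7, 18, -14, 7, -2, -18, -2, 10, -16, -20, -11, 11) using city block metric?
170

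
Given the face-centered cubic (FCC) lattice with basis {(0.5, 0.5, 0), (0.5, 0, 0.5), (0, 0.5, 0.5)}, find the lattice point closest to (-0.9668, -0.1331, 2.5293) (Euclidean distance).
(-1, -0.5, 2.5)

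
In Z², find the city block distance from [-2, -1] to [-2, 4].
5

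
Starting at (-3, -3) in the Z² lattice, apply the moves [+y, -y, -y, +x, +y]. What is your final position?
(-2, -3)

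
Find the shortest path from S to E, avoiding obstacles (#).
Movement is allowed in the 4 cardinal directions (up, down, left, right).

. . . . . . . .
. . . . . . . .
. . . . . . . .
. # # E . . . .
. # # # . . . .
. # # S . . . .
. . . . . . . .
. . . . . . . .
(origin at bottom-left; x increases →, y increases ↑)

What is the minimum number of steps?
4
(one shortest path: (3, 2) → (4, 2) → (4, 3) → (4, 4) → (3, 4))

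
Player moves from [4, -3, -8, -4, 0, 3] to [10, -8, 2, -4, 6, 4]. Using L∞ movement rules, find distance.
10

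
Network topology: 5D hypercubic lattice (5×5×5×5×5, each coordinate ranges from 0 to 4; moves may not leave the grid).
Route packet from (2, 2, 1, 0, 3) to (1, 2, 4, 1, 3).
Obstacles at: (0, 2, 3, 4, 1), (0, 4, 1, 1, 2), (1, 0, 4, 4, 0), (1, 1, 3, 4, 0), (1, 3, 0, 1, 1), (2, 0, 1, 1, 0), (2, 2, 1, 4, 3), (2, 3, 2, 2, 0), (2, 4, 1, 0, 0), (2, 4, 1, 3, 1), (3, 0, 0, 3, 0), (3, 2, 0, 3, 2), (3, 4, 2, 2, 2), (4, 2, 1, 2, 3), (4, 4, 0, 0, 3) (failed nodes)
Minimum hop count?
5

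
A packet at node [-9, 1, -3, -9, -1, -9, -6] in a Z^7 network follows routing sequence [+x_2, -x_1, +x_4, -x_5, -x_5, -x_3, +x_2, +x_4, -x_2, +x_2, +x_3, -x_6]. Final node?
(-10, 3, -3, -7, -3, -10, -6)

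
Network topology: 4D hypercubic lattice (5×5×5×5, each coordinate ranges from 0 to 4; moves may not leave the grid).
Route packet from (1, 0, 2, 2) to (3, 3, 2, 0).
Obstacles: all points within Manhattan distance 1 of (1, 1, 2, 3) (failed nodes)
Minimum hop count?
7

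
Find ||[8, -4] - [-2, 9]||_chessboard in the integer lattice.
13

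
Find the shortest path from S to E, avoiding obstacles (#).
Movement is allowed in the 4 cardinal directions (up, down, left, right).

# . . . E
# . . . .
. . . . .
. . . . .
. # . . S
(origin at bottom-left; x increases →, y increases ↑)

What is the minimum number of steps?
4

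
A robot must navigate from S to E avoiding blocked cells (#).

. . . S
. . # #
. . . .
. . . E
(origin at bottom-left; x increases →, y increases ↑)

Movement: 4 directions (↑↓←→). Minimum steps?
7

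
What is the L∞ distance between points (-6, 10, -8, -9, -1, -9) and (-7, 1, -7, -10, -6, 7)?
16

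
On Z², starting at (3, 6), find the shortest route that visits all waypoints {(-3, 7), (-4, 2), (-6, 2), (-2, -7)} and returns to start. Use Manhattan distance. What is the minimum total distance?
46
(one optimal route: (3, 6) → (-3, 7) → (-4, 2) → (-6, 2) → (-2, -7) → (3, 6))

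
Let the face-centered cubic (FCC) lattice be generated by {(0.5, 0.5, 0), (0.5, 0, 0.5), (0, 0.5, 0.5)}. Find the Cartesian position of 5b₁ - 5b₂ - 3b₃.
(0, 1, -4)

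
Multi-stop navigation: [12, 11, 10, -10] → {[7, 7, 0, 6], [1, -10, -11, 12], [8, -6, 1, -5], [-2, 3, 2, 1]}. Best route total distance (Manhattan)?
121
(one optimal route: (12, 11, 10, -10) → (7, 7, 0, 6) → (-2, 3, 2, 1) → (8, -6, 1, -5) → (1, -10, -11, 12))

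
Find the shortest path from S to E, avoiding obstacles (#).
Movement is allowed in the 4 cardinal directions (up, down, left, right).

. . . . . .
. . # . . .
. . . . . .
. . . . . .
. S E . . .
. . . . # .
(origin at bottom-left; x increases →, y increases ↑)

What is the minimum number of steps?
1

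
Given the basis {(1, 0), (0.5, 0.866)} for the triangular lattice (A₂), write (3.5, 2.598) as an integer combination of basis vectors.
2b₁ + 3b₂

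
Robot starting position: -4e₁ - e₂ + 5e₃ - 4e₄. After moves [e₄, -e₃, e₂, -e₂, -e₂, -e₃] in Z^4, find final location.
(-4, -2, 3, -3)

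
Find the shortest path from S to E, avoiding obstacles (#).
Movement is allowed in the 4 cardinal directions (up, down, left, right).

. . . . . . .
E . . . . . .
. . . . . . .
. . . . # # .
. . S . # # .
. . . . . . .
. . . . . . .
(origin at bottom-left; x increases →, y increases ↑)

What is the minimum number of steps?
5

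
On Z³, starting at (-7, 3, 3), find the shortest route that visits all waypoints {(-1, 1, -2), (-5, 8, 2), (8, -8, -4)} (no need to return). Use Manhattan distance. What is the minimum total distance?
43
(one optimal route: (-7, 3, 3) → (-5, 8, 2) → (-1, 1, -2) → (8, -8, -4))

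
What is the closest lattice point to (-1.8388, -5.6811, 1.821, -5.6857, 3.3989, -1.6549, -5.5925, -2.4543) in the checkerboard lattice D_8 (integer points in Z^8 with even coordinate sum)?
(-2, -6, 2, -6, 3, -2, -6, -3)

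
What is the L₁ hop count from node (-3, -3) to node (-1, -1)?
4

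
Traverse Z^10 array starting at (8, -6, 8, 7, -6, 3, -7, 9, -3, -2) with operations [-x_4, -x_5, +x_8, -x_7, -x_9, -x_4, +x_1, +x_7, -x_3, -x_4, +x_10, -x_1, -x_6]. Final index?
(8, -6, 7, 4, -7, 2, -7, 10, -4, -1)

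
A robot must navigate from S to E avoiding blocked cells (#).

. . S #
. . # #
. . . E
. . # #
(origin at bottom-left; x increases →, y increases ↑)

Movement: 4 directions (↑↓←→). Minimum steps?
5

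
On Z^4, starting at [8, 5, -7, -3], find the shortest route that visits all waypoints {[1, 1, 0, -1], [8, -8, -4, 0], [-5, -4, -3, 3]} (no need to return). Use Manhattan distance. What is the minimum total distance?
58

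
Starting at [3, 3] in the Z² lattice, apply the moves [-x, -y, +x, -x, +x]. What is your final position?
(3, 2)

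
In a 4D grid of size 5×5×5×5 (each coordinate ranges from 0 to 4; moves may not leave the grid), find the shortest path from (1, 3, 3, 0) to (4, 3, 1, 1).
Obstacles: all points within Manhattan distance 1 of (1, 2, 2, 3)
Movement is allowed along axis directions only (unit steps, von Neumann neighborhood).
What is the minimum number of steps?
6
(one shortest path: (1, 3, 3, 0) → (2, 3, 3, 0) → (3, 3, 3, 0) → (4, 3, 3, 0) → (4, 3, 2, 0) → (4, 3, 1, 0) → (4, 3, 1, 1))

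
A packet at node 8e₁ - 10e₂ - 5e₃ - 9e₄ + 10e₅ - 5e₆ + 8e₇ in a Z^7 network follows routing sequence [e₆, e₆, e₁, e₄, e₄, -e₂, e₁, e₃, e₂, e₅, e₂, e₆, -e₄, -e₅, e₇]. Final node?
(10, -9, -4, -8, 10, -2, 9)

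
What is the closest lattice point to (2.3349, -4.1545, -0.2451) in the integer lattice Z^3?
(2, -4, 0)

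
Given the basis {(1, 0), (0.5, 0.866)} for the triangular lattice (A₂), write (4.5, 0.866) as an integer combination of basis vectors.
4b₁ + b₂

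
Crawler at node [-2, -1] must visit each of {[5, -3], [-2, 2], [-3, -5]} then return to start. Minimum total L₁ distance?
30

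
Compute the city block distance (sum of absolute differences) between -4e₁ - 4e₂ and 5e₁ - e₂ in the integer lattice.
12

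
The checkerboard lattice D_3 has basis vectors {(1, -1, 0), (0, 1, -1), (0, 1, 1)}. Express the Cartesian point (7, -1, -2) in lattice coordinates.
7b₁ + 4b₂ + 2b₃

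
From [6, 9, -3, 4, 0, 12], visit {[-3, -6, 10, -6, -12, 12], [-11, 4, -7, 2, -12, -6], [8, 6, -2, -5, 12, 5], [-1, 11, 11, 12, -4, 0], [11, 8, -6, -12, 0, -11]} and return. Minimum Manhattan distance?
302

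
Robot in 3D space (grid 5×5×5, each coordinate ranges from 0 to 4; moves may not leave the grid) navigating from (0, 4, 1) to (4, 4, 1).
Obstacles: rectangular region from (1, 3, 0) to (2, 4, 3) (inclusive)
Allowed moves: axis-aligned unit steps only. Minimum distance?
8
(one shortest path: (0, 4, 1) → (0, 3, 1) → (0, 2, 1) → (1, 2, 1) → (2, 2, 1) → (3, 2, 1) → (4, 2, 1) → (4, 3, 1) → (4, 4, 1))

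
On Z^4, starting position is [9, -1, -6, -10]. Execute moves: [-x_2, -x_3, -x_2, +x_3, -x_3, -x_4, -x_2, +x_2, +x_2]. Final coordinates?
(9, -2, -7, -11)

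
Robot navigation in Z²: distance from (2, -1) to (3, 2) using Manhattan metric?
4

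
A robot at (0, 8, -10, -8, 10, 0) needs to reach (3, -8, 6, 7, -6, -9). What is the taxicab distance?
75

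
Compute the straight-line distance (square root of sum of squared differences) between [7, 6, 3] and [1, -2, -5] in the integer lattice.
12.8062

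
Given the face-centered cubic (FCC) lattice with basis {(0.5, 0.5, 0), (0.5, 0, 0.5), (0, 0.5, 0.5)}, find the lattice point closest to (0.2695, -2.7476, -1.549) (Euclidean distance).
(0.5, -3, -1.5)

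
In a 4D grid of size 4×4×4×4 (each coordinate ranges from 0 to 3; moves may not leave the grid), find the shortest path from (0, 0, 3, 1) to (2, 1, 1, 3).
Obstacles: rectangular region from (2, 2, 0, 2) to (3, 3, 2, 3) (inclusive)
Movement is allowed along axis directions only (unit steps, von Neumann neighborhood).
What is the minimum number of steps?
7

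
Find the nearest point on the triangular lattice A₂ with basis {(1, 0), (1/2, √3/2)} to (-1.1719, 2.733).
(-1.5, 2.598)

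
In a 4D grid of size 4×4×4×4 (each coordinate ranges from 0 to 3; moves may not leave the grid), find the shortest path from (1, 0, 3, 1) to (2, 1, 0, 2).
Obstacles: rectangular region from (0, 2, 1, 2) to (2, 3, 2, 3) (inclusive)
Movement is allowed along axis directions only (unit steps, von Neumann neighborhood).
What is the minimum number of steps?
6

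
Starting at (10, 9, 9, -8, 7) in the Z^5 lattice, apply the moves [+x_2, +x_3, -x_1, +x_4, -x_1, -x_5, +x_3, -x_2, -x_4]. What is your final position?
(8, 9, 11, -8, 6)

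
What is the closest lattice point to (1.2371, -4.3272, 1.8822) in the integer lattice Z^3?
(1, -4, 2)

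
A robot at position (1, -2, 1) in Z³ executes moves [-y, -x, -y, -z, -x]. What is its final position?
(-1, -4, 0)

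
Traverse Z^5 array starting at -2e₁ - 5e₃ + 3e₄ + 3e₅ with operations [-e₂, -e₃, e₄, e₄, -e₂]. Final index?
(-2, -2, -6, 5, 3)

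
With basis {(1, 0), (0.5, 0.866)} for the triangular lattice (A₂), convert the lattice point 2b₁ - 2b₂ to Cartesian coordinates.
(1, -1.732)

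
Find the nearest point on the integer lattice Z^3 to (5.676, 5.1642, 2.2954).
(6, 5, 2)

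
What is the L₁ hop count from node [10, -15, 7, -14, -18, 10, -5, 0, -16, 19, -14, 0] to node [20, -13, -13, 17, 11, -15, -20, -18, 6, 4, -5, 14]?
210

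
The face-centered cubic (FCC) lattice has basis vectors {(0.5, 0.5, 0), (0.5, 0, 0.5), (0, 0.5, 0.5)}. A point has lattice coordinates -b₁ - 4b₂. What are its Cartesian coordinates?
(-2.5, -0.5, -2)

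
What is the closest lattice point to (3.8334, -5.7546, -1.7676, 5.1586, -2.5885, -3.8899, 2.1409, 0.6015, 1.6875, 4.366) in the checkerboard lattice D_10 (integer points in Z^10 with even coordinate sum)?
(4, -6, -2, 5, -2, -4, 2, 1, 2, 4)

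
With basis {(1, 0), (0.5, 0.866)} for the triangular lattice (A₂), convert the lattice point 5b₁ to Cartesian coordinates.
(5, 0)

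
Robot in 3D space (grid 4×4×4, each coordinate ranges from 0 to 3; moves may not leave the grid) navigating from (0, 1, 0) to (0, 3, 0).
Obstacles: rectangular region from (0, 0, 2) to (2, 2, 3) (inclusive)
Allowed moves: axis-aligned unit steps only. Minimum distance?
2
(one shortest path: (0, 1, 0) → (0, 2, 0) → (0, 3, 0))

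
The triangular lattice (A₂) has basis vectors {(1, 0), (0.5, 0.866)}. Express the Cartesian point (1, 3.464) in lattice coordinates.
-b₁ + 4b₂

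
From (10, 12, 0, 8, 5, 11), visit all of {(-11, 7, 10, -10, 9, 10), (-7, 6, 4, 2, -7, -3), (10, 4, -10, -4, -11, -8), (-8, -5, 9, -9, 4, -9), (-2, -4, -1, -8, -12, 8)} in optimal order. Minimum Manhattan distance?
241
(one optimal route: (10, 12, 0, 8, 5, 11) → (-11, 7, 10, -10, 9, 10) → (-8, -5, 9, -9, 4, -9) → (-7, 6, 4, 2, -7, -3) → (-2, -4, -1, -8, -12, 8) → (10, 4, -10, -4, -11, -8))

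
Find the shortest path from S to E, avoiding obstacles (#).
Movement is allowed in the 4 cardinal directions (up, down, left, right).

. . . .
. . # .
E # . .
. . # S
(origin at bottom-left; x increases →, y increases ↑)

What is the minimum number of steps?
8
(one shortest path: (3, 0) → (3, 1) → (3, 2) → (3, 3) → (2, 3) → (1, 3) → (0, 3) → (0, 2) → (0, 1))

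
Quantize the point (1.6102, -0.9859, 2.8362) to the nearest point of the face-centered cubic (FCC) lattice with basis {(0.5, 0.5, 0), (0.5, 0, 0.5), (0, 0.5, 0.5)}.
(1.5, -1, 2.5)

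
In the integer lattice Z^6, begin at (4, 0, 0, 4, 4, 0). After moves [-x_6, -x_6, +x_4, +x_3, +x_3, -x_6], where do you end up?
(4, 0, 2, 5, 4, -3)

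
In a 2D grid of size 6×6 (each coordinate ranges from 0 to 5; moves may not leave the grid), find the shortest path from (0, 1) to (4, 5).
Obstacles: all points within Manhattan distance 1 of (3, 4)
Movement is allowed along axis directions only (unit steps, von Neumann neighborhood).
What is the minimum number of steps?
10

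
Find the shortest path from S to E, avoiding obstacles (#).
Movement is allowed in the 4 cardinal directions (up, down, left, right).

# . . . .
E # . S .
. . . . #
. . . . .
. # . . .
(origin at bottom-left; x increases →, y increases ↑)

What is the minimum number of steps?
5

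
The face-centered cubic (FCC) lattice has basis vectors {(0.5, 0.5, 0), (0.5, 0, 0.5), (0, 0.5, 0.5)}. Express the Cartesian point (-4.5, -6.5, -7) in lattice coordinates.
-4b₁ - 5b₂ - 9b₃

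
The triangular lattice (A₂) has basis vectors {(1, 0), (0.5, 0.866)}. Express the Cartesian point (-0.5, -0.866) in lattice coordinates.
-b₂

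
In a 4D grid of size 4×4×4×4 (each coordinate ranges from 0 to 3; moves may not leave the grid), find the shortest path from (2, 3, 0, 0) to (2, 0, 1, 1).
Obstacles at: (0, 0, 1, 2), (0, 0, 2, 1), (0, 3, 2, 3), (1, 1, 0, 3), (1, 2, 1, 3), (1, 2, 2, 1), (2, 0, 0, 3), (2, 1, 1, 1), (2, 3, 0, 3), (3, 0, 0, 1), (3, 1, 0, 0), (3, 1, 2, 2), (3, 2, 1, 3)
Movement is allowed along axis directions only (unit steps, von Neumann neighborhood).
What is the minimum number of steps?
5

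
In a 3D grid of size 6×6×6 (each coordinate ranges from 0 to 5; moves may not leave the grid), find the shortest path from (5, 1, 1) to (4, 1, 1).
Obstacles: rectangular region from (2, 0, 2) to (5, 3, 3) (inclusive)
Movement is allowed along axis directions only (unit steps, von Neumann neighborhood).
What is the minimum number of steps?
1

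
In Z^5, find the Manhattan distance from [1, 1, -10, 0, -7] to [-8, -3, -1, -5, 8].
42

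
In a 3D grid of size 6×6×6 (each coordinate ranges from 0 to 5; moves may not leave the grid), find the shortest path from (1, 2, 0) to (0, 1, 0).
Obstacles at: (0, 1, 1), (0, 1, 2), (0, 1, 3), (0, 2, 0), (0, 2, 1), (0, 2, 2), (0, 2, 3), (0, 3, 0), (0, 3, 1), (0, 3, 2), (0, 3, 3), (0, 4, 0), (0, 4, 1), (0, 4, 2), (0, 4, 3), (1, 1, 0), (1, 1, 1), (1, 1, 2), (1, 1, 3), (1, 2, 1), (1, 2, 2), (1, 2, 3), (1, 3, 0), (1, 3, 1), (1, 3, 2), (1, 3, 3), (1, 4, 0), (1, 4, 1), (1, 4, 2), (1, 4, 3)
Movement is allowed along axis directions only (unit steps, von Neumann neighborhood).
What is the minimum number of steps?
6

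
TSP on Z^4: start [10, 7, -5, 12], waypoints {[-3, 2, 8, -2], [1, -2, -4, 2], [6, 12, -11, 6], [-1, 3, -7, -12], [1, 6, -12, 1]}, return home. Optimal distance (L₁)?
142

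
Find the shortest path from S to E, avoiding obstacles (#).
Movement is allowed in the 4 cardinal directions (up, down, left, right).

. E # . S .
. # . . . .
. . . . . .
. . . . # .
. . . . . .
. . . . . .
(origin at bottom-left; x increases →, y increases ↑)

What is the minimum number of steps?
9
(one shortest path: (4, 5) → (3, 5) → (3, 4) → (2, 4) → (2, 3) → (1, 3) → (0, 3) → (0, 4) → (0, 5) → (1, 5))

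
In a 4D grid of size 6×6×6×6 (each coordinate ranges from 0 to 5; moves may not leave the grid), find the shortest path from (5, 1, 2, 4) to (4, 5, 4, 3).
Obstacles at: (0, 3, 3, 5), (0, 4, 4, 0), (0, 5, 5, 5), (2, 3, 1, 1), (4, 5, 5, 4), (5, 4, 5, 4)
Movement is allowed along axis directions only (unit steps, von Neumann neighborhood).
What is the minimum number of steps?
8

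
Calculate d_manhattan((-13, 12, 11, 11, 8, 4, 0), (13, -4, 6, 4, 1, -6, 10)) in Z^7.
81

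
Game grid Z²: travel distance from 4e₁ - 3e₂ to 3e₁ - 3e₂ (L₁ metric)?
1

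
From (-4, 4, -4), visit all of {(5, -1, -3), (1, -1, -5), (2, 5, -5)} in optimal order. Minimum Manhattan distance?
21
(one optimal route: (-4, 4, -4) → (2, 5, -5) → (1, -1, -5) → (5, -1, -3))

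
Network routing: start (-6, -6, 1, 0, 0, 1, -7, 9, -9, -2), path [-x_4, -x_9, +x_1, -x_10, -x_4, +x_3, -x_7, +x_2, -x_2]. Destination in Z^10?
(-5, -6, 2, -2, 0, 1, -8, 9, -10, -3)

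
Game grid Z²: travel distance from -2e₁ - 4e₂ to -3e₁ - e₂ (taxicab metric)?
4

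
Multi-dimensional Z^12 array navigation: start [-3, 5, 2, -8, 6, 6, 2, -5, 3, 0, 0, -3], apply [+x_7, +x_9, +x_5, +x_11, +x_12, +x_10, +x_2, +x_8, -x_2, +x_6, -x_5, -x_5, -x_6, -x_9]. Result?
(-3, 5, 2, -8, 5, 6, 3, -4, 3, 1, 1, -2)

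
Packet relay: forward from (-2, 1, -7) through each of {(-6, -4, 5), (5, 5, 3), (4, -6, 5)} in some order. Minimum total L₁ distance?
47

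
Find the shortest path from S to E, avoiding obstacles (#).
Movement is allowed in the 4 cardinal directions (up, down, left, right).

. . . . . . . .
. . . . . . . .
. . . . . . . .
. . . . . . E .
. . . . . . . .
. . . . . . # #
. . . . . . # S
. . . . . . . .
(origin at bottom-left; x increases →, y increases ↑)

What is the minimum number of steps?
8
(one shortest path: (7, 1) → (7, 0) → (6, 0) → (5, 0) → (5, 1) → (5, 2) → (5, 3) → (6, 3) → (6, 4))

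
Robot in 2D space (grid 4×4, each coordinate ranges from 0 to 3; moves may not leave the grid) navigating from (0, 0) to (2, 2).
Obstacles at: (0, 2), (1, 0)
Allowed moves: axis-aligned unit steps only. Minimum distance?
4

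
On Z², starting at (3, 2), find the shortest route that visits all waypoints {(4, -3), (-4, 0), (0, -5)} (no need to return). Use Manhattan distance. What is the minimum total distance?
21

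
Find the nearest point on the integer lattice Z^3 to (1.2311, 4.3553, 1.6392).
(1, 4, 2)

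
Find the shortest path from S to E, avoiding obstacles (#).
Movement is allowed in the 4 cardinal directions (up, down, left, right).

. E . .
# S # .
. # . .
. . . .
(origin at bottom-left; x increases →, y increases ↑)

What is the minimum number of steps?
1
(one shortest path: (1, 2) → (1, 3))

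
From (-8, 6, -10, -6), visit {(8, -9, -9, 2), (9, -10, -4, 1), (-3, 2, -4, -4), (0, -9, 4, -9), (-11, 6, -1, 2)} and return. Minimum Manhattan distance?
142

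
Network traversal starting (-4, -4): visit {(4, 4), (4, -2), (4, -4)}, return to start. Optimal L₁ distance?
32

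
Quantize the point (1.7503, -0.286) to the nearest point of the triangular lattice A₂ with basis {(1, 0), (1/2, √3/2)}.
(2, 0)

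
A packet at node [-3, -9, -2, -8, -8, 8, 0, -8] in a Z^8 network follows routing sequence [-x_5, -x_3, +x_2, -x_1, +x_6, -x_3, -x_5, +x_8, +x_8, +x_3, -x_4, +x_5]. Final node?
(-4, -8, -3, -9, -9, 9, 0, -6)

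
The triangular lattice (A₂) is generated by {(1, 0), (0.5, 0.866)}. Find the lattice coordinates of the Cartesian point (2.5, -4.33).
5b₁ - 5b₂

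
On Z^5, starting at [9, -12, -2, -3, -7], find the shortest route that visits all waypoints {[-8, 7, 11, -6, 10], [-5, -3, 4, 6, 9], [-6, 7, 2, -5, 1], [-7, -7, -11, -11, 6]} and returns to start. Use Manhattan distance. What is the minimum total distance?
194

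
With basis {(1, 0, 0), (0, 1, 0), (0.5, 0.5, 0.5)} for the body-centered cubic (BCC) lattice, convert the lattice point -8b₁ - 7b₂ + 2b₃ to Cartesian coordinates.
(-7, -6, 1)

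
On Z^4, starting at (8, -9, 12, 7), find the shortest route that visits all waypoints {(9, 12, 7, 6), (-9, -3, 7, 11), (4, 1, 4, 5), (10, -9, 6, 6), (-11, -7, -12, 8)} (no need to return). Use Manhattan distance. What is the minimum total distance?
106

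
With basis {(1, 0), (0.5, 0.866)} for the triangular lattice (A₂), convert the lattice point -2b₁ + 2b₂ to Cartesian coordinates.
(-1, 1.732)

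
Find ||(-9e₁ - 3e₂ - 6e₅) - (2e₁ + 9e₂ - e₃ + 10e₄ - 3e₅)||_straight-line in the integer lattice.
19.3649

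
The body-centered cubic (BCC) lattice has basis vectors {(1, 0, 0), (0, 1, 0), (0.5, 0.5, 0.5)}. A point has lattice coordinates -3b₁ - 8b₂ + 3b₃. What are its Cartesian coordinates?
(-1.5, -6.5, 1.5)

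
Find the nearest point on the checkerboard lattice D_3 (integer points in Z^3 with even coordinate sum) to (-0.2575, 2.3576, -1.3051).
(0, 3, -1)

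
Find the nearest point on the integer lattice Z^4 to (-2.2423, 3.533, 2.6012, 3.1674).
(-2, 4, 3, 3)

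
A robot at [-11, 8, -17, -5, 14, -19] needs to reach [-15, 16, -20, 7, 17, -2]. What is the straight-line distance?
23.0434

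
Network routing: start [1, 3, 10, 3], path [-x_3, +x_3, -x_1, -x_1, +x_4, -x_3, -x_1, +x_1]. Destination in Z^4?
(-1, 3, 9, 4)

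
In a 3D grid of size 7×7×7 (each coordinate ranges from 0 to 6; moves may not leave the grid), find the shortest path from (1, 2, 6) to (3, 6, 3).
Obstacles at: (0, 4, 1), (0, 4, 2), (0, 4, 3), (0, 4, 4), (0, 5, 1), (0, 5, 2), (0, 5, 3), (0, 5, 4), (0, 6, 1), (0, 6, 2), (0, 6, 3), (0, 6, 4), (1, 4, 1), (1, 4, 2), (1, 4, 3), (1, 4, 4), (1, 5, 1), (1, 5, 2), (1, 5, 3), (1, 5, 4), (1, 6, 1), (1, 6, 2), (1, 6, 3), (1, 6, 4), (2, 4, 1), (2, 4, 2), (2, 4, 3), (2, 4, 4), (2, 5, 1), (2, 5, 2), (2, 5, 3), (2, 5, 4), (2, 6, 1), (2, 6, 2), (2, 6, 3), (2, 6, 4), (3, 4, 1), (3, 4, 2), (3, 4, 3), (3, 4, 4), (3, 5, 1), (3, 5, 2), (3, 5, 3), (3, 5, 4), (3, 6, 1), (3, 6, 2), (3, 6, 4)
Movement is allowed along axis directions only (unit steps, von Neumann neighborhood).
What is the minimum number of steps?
11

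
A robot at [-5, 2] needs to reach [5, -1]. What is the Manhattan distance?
13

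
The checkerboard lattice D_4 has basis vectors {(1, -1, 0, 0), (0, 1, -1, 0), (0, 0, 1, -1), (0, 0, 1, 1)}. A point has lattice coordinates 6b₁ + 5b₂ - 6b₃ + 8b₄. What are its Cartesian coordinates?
(6, -1, -3, 14)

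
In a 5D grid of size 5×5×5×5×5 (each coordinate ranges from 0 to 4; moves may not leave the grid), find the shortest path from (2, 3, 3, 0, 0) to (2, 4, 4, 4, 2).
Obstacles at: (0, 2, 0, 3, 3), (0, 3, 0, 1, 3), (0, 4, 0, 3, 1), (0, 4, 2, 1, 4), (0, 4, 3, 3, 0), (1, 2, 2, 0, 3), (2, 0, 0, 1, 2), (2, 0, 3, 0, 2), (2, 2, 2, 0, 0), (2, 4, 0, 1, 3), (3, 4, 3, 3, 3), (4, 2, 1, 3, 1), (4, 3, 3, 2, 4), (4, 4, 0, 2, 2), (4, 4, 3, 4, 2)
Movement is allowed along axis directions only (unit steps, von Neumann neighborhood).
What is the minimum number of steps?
8
(one shortest path: (2, 3, 3, 0, 0) → (2, 4, 3, 0, 0) → (2, 4, 4, 0, 0) → (2, 4, 4, 1, 0) → (2, 4, 4, 2, 0) → (2, 4, 4, 3, 0) → (2, 4, 4, 4, 0) → (2, 4, 4, 4, 1) → (2, 4, 4, 4, 2))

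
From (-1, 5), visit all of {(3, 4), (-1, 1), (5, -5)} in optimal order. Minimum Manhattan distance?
22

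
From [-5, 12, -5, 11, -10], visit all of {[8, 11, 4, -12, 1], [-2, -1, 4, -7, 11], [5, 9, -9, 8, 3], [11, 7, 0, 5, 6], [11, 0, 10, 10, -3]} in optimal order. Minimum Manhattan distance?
170
(one optimal route: (-5, 12, -5, 11, -10) → (5, 9, -9, 8, 3) → (11, 7, 0, 5, 6) → (11, 0, 10, 10, -3) → (8, 11, 4, -12, 1) → (-2, -1, 4, -7, 11))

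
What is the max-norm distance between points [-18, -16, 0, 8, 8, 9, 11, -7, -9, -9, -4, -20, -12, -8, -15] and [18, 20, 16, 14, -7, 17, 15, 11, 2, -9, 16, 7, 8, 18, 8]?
36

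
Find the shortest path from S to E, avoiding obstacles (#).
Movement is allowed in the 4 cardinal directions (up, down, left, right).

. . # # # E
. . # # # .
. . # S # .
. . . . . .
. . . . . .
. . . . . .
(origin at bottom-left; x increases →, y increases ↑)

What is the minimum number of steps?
6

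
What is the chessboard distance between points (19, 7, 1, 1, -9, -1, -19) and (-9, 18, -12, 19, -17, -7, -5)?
28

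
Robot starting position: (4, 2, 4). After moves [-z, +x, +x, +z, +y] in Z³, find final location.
(6, 3, 4)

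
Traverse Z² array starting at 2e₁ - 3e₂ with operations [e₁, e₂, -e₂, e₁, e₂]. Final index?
(4, -2)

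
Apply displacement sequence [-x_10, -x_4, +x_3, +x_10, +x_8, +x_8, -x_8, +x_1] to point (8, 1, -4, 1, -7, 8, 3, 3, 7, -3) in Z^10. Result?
(9, 1, -3, 0, -7, 8, 3, 4, 7, -3)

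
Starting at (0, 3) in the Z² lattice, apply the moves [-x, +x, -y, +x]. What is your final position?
(1, 2)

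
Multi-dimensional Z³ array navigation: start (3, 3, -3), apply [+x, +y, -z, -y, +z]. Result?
(4, 3, -3)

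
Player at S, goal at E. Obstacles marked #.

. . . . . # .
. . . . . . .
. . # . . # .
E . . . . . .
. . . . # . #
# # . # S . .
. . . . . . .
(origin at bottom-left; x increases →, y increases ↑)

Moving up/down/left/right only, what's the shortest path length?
8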